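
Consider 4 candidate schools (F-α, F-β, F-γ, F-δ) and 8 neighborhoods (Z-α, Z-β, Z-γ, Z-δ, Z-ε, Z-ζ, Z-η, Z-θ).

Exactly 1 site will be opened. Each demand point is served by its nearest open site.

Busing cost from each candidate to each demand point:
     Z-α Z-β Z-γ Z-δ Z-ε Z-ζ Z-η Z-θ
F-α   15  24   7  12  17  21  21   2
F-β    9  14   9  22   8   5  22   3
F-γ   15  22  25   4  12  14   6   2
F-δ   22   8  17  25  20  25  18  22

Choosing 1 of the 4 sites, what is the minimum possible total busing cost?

92

Open {F-β}.
  Z-α→F-β 9, Z-β→F-β 14, Z-γ→F-β 9, Z-δ→F-β 22, Z-ε→F-β 8, Z-ζ→F-β 5, Z-η→F-β 22, Z-θ→F-β 3  ⇒ total 92.
Compare {F-γ}: total 100.
Compare {F-α}: total 119.
No size-1 selection does better; minimum is 92.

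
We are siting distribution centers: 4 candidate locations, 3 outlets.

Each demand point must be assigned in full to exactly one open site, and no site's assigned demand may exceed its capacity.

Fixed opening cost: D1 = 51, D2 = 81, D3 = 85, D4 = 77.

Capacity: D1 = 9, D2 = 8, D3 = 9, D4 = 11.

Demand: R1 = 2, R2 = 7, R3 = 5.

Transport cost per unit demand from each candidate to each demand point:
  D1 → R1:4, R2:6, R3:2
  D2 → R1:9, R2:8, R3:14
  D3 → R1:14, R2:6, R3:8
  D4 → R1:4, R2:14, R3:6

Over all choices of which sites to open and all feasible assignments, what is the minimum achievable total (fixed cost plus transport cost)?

196

Open {D1, D3}; cheapest assignment that respects the capacities:
  D1 (cap 9, load 7): R1, R3 — cost 2×4 + 5×2 = 18
  D3 (cap 9, load 7): R2 — cost 7×6 = 42
  Shipping 60, fixed 136 → total 196.
  Any other capacity-feasible assignment to {D1, D3} ships for at least 60.
Compare {D1, D2}: its best feasible assignment gives total 206.
Compare {D1, D4}: its best feasible assignment gives total 208.
Every other set of open sites that can feasibly serve all demand totals ≥ 206 even under its best assignment. Minimum: 196.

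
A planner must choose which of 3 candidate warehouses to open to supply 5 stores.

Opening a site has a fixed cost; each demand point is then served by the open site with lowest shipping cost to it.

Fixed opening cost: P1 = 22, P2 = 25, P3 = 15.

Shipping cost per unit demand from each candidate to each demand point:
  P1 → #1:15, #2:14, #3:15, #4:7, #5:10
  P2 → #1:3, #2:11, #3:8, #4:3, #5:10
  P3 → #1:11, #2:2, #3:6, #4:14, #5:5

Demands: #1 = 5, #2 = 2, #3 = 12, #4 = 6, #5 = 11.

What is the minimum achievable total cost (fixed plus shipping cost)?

Open {P2, P3}: assign each demand point to its cheapest open site.
  #1→P2 5×3=15, #2→P3 2×2=4, #3→P3 12×6=72, #4→P2 6×3=18, #5→P3 11×5=55
  shipping cost 164, fixed 40 → total 204.
Compare {P1, P2, P3}: shipping cost 164 + fixed 62 = 226.
Compare {P1, P3}: shipping cost 228 + fixed 37 = 265.
Compare {P3}: shipping cost 270 + fixed 15 = 285.
All other subsets cost ≥ 226. Minimum total cost: 204.

204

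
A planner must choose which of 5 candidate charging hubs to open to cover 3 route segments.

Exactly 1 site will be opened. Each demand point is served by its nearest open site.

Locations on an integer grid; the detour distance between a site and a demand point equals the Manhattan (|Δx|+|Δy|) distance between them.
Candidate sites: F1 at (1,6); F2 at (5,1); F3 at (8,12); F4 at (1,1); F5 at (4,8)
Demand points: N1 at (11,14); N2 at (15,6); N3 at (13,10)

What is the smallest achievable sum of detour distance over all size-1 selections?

Open {F3}.
  N1→F3 5, N2→F3 13, N3→F3 7  ⇒ total 25.
Compare {F5}: total 37.
Compare {F1}: total 48.
No size-1 selection does better; minimum is 25.

25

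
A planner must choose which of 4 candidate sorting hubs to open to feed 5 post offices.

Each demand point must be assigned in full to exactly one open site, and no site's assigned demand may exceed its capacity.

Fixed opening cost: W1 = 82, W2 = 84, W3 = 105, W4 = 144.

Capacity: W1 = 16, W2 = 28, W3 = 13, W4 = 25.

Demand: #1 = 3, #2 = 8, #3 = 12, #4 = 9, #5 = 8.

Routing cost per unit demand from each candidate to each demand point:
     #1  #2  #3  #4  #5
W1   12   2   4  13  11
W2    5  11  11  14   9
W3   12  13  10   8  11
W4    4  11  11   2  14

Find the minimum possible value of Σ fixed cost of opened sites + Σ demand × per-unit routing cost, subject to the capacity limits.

Open {W1, W4}; cheapest assignment that respects the capacities:
  W1 (cap 16, load 16): #2, #5 — cost 8×2 + 8×11 = 104
  W4 (cap 25, load 24): #1, #3, #4 — cost 3×4 + 12×11 + 9×2 = 162
  Shipping 266, fixed 226 → total 492.
  Any other capacity-feasible assignment to {W1, W4} ships for at least 266.
Compare {W1, W2}: its best feasible assignment gives total 515.
Compare {W1, W2, W4}: its best feasible assignment gives total 548.
Every other set of open sites that can feasibly serve all demand totals ≥ 515 even under its best assignment. Minimum: 492.

492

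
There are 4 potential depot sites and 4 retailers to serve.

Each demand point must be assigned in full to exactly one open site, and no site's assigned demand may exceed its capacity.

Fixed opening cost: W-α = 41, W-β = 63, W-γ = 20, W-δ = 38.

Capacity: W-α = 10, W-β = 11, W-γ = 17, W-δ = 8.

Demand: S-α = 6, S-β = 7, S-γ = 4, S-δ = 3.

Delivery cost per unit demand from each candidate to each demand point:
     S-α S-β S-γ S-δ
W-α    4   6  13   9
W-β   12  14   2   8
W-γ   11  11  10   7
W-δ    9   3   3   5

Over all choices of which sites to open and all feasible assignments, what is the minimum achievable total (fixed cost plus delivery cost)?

205

Open {W-α, W-γ, W-δ}; cheapest assignment that respects the capacities:
  W-α (cap 10, load 6): S-α — cost 6×4 = 24
  W-γ (cap 17, load 7): S-γ, S-δ — cost 4×10 + 3×7 = 61
  W-δ (cap 8, load 7): S-β — cost 7×3 = 21
  Shipping 106, fixed 99 → total 205.
  Any other capacity-feasible assignment to {W-α, W-γ, W-δ} ships for at least 106.
Compare {W-γ, W-δ}: its best feasible assignment gives total 206.
Compare {W-α, W-β, W-δ}: its best feasible assignment gives total 219.
Every other set of open sites that can feasibly serve all demand totals ≥ 206 even under its best assignment. Minimum: 205.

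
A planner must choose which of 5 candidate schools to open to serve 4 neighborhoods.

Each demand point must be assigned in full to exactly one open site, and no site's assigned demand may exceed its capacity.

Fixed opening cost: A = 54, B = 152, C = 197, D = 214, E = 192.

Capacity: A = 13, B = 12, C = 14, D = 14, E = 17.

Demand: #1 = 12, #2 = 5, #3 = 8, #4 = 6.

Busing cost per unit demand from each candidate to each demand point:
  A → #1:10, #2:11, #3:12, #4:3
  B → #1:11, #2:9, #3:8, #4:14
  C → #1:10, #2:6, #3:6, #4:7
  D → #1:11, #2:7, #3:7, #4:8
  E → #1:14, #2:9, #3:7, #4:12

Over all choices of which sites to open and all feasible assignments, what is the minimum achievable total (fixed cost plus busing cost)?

Open {A, B, C}; cheapest assignment that respects the capacities:
  A (cap 13, load 6): #4 — cost 6×3 = 18
  B (cap 12, load 12): #1 — cost 12×11 = 132
  C (cap 14, load 13): #2, #3 — cost 5×6 + 8×6 = 78
  Shipping 228, fixed 403 → total 631.
  Any other capacity-feasible assignment to {A, B, C} ships for at least 228.
Compare {A, B, E}: its best feasible assignment gives total 649.
Compare {A, B, D}: its best feasible assignment gives total 661.
Every other set of open sites that can feasibly serve all demand totals ≥ 649 even under its best assignment. Minimum: 631.

631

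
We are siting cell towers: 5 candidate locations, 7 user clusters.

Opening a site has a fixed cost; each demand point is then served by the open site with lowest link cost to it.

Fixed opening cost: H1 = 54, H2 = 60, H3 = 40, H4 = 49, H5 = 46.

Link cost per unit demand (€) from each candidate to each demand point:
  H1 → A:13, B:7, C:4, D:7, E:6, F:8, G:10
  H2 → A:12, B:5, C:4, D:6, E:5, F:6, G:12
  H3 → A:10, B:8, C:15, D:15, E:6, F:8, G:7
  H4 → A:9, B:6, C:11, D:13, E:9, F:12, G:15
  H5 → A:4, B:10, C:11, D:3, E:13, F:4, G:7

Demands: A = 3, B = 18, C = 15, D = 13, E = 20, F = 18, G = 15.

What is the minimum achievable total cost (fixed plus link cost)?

584

Open {H2, H5}: assign each demand point to its cheapest open site.
  A→H5 3×4=12, B→H2 18×5=90, C→H2 15×4=60, D→H5 13×3=39, E→H2 20×5=100, F→H5 18×4=72, G→H5 15×7=105
  link cost 478, fixed 106 → total 584.
Compare {H2, H3, H5}: link cost 478 + fixed 146 = 624.
Compare {H2, H4, H5}: link cost 478 + fixed 155 = 633.
Compare {H1, H5}: link cost 534 + fixed 100 = 634.
All other subsets cost ≥ 624. Minimum total cost: 584.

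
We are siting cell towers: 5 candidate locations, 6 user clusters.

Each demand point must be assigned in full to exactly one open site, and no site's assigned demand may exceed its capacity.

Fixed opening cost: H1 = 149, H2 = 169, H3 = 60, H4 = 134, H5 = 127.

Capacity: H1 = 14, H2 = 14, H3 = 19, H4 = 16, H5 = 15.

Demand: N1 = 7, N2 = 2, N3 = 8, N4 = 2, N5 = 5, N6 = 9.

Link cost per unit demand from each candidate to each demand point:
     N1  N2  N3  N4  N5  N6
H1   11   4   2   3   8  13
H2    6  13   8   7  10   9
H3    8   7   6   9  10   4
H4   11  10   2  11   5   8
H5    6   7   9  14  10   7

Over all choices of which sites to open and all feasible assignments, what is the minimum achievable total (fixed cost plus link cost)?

363

Open {H3, H4}; cheapest assignment that respects the capacities:
  H3 (cap 19, load 18): N1, N2, N6 — cost 7×8 + 2×7 + 9×4 = 106
  H4 (cap 16, load 15): N3, N4, N5 — cost 8×2 + 2×11 + 5×5 = 63
  Shipping 169, fixed 194 → total 363.
  Any other capacity-feasible assignment to {H3, H4} ships for at least 169.
Compare {H3, H5}: its best feasible assignment gives total 395.
Compare {H1, H3}: its best feasible assignment gives total 430.
Every other set of open sites that can feasibly serve all demand totals ≥ 395 even under its best assignment. Minimum: 363.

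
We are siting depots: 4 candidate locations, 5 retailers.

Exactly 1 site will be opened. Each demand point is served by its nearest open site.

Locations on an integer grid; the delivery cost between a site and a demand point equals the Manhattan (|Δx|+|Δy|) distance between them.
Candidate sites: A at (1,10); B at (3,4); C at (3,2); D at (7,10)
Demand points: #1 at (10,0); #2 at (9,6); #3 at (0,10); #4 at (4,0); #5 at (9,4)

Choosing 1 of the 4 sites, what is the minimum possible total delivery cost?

39

Open {B}.
  #1→B 11, #2→B 8, #3→B 9, #4→B 5, #5→B 6  ⇒ total 39.
Compare {C}: total 41.
Compare {D}: total 47.
No size-1 selection does better; minimum is 39.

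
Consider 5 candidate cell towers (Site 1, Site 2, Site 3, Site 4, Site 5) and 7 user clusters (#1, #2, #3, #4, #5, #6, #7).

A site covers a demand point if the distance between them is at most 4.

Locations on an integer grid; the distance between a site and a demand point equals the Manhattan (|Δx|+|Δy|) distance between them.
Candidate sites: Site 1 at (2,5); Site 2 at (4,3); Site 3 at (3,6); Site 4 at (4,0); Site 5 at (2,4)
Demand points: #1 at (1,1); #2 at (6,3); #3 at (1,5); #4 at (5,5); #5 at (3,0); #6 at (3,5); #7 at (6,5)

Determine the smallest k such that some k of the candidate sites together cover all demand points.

Coverage sets (demand points within 4 of each site):
  Site 1: {#3, #4, #6, #7}
  Site 2: {#2, #4, #5, #6, #7}
  Site 3: {#3, #4, #6, #7}
  Site 4: {#1, #5}
  Site 5: {#1, #3, #4, #6}
No single site covers all 7 demand points.
But {Site 2, Site 5} covers everything, so the minimum is 2.

2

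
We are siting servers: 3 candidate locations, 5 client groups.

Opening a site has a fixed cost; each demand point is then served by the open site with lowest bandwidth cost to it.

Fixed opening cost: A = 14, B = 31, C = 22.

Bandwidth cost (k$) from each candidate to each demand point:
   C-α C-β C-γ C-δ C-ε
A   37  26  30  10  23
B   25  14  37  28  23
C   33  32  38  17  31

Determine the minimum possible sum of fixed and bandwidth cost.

Open {A}: assign each demand point to its cheapest open site.
  C-α→A 37, C-β→A 26, C-γ→A 30, C-δ→A 10, C-ε→A 23
  bandwidth cost 126, fixed 14 → total 140.
Compare {A, B}: bandwidth cost 102 + fixed 45 = 147.
Compare {B}: bandwidth cost 127 + fixed 31 = 158.
Compare {A, C}: bandwidth cost 122 + fixed 36 = 158.
All other subsets cost ≥ 147. Minimum total cost: 140.

140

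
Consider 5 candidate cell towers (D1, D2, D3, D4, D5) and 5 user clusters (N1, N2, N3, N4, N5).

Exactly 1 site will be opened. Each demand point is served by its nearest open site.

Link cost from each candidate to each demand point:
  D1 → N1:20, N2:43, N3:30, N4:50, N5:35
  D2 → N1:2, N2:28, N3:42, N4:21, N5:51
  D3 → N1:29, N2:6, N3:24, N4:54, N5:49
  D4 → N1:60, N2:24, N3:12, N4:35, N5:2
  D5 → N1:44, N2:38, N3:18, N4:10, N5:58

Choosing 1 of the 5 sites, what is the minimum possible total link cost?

Open {D4}.
  N1→D4 60, N2→D4 24, N3→D4 12, N4→D4 35, N5→D4 2  ⇒ total 133.
Compare {D2}: total 144.
Compare {D3}: total 162.
No size-1 selection does better; minimum is 133.

133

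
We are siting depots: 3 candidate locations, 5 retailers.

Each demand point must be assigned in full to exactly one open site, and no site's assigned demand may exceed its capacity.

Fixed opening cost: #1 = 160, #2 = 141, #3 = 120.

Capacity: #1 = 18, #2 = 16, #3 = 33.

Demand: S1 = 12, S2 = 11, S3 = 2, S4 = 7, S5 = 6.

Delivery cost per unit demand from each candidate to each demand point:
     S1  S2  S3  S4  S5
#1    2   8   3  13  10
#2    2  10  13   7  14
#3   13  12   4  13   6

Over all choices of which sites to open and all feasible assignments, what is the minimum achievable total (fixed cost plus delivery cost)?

Open {#2, #3}; cheapest assignment that respects the capacities:
  #2 (cap 16, load 12): S1 — cost 12×2 = 24
  #3 (cap 33, load 26): S2, S3, S4, S5 — cost 11×12 + 2×4 + 7×13 + 6×6 = 267
  Shipping 291, fixed 261 → total 552.
  Any other capacity-feasible assignment to {#2, #3} ships for at least 291.
Compare {#1, #3}: its best feasible assignment gives total 569.
Compare {#1, #2, #3}: its best feasible assignment gives total 666.
Every other set of open sites that can feasibly serve all demand totals ≥ 569 even under its best assignment. Minimum: 552.

552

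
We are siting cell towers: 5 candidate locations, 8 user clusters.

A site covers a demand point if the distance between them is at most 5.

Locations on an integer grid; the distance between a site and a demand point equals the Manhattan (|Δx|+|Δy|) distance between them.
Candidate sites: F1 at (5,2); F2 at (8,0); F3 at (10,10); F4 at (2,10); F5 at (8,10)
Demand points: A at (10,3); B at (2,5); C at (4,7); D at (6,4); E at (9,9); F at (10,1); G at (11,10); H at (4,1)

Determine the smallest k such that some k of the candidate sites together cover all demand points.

4

Coverage sets (demand points within 5 of each site):
  F1: {D, H}
  F2: {A, F, H}
  F3: {E, G}
  F4: {B, C}
  F5: {E, G}
No 3 sites suffice: every size-3 union leaves at least one demand point uncovered.
But {F1, F2, F3, F4} covers everything, so the minimum is 4.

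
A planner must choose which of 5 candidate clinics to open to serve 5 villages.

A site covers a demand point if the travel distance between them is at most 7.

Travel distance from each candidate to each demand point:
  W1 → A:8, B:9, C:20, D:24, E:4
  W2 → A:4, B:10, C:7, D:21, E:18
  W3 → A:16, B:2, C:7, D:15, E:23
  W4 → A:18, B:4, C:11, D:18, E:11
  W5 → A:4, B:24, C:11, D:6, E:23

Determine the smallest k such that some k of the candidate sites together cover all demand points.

Coverage sets (demand points within 7 of each site):
  W1: {E}
  W2: {A, C}
  W3: {B, C}
  W4: {B}
  W5: {A, D}
No 2 sites suffice: every size-2 union leaves at least one demand point uncovered.
But {W1, W3, W5} covers everything, so the minimum is 3.

3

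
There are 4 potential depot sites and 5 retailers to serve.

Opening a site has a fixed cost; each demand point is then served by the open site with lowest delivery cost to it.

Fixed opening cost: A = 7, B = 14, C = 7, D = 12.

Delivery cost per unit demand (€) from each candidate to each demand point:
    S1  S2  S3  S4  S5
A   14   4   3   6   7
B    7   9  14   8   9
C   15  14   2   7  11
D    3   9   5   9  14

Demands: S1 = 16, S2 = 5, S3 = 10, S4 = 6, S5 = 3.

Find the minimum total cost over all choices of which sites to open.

Open {A, C, D}: assign each demand point to its cheapest open site.
  S1→D 16×3=48, S2→A 5×4=20, S3→C 10×2=20, S4→A 6×6=36, S5→A 3×7=21
  delivery cost 145, fixed 26 → total 171.
Compare {A, D}: delivery cost 155 + fixed 19 = 174.
Compare {A, B, C, D}: delivery cost 145 + fixed 40 = 185.
Compare {A, B, D}: delivery cost 155 + fixed 33 = 188.
All other subsets cost ≥ 174. Minimum total cost: 171.

171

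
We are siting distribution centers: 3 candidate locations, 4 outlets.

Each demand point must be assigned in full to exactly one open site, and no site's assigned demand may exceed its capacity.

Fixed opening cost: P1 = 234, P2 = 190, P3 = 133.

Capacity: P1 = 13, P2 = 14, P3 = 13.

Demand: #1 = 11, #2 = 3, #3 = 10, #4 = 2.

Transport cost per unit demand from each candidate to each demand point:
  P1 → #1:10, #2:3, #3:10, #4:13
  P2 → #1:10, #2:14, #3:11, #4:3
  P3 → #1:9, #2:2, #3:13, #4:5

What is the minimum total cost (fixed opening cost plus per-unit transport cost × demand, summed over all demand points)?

Open {P2, P3}; cheapest assignment that respects the capacities:
  P2 (cap 14, load 13): #1, #4 — cost 11×10 + 2×3 = 116
  P3 (cap 13, load 13): #2, #3 — cost 3×2 + 10×13 = 136
  Shipping 252, fixed 323 → total 575.
  Any other capacity-feasible assignment to {P2, P3} ships for at least 252.
Compare {P1, P3}: its best feasible assignment gives total 585.
Compare {P1, P2}: its best feasible assignment gives total 649.
Every other set of open sites that can feasibly serve all demand totals ≥ 585 even under its best assignment. Minimum: 575.

575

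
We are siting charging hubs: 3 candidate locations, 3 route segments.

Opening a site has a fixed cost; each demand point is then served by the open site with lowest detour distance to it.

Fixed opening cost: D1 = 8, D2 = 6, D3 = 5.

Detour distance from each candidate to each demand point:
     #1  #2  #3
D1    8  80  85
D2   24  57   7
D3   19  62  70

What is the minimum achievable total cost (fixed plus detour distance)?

86

Open {D1, D2}: assign each demand point to its cheapest open site.
  #1→D1 8, #2→D2 57, #3→D2 7
  detour distance 72, fixed 14 → total 86.
Compare {D1, D2, D3}: detour distance 72 + fixed 19 = 91.
Compare {D2}: detour distance 88 + fixed 6 = 94.
Compare {D2, D3}: detour distance 83 + fixed 11 = 94.
All other subsets cost ≥ 91. Minimum total cost: 86.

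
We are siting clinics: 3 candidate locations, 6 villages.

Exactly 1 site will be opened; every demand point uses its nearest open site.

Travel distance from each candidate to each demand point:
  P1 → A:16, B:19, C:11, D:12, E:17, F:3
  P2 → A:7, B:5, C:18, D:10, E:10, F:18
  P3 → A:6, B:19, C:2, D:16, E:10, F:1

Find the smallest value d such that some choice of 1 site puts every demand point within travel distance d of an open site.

18

Open {P2}.
  Farthest demand point is C at travel distance 18 (to P2); all others are ≤ 18.
With {P1} the worst case is 19.
With {P3} the worst case is 19.
No size-1 selection achieves below 18.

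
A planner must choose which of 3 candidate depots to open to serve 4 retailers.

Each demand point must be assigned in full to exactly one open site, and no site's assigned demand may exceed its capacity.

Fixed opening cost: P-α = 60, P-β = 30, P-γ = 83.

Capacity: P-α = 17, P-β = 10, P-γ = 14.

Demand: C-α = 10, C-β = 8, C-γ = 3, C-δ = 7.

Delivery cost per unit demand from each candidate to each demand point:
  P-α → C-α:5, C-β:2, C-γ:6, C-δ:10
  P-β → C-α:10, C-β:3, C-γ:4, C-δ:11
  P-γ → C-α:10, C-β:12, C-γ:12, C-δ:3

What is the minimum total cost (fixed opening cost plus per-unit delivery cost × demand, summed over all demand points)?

Open {P-α, P-β, P-γ}; cheapest assignment that respects the capacities:
  P-α (cap 17, load 13): C-α, C-γ — cost 10×5 + 3×6 = 68
  P-β (cap 10, load 8): C-β — cost 8×3 = 24
  P-γ (cap 14, load 7): C-δ — cost 7×3 = 21
  Shipping 113, fixed 173 → total 286.
  Any other capacity-feasible assignment to {P-α, P-β, P-γ} ships for at least 113.
Compare {P-α, P-γ}: its best feasible assignment gives total 365.
Every other set of open sites that can feasibly serve all demand totals ≥ 365 even under its best assignment. Minimum: 286.

286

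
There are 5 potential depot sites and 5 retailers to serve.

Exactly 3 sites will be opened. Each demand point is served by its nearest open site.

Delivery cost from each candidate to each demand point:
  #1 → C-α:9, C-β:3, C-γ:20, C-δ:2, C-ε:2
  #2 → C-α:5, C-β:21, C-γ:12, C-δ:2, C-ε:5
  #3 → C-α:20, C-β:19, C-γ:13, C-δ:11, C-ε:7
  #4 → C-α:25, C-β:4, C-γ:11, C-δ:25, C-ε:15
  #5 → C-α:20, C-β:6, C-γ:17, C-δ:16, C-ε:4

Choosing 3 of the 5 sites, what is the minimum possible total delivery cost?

23

Open {#1, #2, #4}.
  C-α→#2 5, C-β→#1 3, C-γ→#4 11, C-δ→#1 2, C-ε→#1 2  ⇒ total 23.
Compare {#1, #2, #3}: total 24.
Compare {#1, #2, #5}: total 24.
No size-3 selection does better; minimum is 23.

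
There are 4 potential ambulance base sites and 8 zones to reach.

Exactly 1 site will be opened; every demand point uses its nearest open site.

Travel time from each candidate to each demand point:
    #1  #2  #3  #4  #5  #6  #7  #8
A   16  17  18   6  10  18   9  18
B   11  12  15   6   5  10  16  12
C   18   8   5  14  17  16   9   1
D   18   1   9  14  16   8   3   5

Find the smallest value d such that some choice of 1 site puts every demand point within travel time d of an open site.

16

Open {B}.
  Farthest demand point is #7 at travel time 16 (to B); all others are ≤ 16.
With {A} the worst case is 18.
With {C} the worst case is 18.
No size-1 selection achieves below 16.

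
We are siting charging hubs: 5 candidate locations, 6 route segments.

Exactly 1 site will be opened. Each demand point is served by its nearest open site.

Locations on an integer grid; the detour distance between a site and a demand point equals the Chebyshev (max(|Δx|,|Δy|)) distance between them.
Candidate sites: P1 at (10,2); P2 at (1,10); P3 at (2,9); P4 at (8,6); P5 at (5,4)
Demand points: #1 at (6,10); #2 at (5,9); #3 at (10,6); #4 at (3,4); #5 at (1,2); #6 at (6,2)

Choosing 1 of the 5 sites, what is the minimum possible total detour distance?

Open {P5}.
  #1→P5 6, #2→P5 5, #3→P5 5, #4→P5 2, #5→P5 4, #6→P5 2  ⇒ total 24.
Compare {P4}: total 25.
Compare {P3}: total 34.
No size-1 selection does better; minimum is 24.

24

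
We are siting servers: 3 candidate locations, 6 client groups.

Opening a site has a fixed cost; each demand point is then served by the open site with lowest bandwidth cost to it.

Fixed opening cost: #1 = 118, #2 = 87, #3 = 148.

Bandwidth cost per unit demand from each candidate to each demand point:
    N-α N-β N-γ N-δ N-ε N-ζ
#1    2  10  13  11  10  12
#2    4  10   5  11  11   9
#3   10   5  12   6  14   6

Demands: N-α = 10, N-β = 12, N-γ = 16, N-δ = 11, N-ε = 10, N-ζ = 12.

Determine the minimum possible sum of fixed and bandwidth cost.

Open {#2, #3}: assign each demand point to its cheapest open site.
  N-α→#2 10×4=40, N-β→#3 12×5=60, N-γ→#2 16×5=80, N-δ→#3 11×6=66, N-ε→#2 10×11=110, N-ζ→#3 12×6=72
  bandwidth cost 428, fixed 235 → total 663.
Compare {#2}: bandwidth cost 579 + fixed 87 = 666.
Compare {#1, #2, #3}: bandwidth cost 398 + fixed 353 = 751.
Compare {#1, #2}: bandwidth cost 549 + fixed 205 = 754.
All other subsets cost ≥ 666. Minimum total cost: 663.

663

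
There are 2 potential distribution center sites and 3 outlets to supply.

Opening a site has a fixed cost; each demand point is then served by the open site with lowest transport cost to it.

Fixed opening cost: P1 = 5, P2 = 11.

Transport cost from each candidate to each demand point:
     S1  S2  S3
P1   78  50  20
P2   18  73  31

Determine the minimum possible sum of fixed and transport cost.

Open {P1, P2}: assign each demand point to its cheapest open site.
  S1→P2 18, S2→P1 50, S3→P1 20
  transport cost 88, fixed 16 → total 104.
Compare {P2}: transport cost 122 + fixed 11 = 133.
Compare {P1}: transport cost 148 + fixed 5 = 153.

104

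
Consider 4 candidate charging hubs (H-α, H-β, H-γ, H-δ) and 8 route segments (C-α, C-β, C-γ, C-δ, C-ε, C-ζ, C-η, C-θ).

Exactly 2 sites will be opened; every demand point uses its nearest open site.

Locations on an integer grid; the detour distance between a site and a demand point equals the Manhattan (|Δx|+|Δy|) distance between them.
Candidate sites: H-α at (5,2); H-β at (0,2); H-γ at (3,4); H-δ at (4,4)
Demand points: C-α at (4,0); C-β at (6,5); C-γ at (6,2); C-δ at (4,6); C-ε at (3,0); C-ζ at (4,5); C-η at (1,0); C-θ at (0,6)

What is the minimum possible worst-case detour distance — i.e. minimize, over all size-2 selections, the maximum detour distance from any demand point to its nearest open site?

Open {H-α, H-β}.
  Farthest demand point is C-δ at detour distance 5 (to H-α); all others are ≤ 5.
With {H-β, H-γ} the worst case is 5.
With {H-β, H-δ} the worst case is 5.
No size-2 selection achieves below 5.

5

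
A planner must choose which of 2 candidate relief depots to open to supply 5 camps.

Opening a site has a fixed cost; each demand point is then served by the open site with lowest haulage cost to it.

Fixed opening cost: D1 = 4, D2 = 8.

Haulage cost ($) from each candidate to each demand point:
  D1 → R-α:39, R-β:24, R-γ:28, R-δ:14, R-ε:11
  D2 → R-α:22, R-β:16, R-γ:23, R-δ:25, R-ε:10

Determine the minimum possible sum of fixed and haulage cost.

Open {D1, D2}: assign each demand point to its cheapest open site.
  R-α→D2 22, R-β→D2 16, R-γ→D2 23, R-δ→D1 14, R-ε→D2 10
  haulage cost 85, fixed 12 → total 97.
Compare {D2}: haulage cost 96 + fixed 8 = 104.
Compare {D1}: haulage cost 116 + fixed 4 = 120.

97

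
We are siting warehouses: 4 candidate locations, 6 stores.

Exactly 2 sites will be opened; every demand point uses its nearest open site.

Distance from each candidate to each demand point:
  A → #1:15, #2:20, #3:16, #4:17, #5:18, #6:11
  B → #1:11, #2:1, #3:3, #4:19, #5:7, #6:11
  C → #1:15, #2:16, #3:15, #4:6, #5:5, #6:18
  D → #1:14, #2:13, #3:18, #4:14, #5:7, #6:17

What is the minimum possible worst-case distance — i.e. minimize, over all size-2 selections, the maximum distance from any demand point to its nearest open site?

11

Open {B, C}.
  Farthest demand point is #1 at distance 11 (to B); all others are ≤ 11.
With {B, D} the worst case is 14.
With {A, C} the worst case is 16.
No size-2 selection achieves below 11.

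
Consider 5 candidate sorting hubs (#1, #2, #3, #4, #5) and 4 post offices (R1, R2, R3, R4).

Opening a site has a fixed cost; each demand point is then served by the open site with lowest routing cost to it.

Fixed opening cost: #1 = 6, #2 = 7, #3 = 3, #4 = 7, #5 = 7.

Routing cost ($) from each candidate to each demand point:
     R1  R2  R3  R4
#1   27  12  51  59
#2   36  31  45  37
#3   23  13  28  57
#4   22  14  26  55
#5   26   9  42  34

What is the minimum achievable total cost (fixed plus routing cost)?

104

Open {#3, #5}: assign each demand point to its cheapest open site.
  R1→#3 23, R2→#5 9, R3→#3 28, R4→#5 34
  routing cost 94, fixed 10 → total 104.
Compare {#4, #5}: routing cost 91 + fixed 14 = 105.
Compare {#3, #4, #5}: routing cost 91 + fixed 17 = 108.
Compare {#1, #3, #5}: routing cost 94 + fixed 16 = 110.
All other subsets cost ≥ 105. Minimum total cost: 104.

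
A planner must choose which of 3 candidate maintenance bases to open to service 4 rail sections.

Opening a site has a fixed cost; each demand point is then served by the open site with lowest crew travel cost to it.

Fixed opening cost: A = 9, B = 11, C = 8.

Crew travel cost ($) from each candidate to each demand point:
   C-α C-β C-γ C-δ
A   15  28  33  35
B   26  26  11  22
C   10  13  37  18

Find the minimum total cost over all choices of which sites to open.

71

Open {B, C}: assign each demand point to its cheapest open site.
  C-α→C 10, C-β→C 13, C-γ→B 11, C-δ→C 18
  crew travel cost 52, fixed 19 → total 71.
Compare {A, B, C}: crew travel cost 52 + fixed 28 = 80.
Compare {C}: crew travel cost 78 + fixed 8 = 86.
Compare {A, C}: crew travel cost 74 + fixed 17 = 91.
All other subsets cost ≥ 80. Minimum total cost: 71.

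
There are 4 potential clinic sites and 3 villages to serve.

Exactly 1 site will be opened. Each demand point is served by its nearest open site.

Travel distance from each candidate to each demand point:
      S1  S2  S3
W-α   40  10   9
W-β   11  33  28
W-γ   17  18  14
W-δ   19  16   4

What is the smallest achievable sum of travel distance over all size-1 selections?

Open {W-δ}.
  S1→W-δ 19, S2→W-δ 16, S3→W-δ 4  ⇒ total 39.
Compare {W-γ}: total 49.
Compare {W-α}: total 59.
No size-1 selection does better; minimum is 39.

39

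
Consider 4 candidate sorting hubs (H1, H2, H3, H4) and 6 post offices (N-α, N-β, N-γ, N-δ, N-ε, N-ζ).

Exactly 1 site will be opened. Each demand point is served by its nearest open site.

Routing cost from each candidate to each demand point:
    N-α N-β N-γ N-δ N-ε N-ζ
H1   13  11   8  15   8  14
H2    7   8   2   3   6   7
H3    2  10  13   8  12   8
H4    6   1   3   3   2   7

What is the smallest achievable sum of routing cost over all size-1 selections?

Open {H4}.
  N-α→H4 6, N-β→H4 1, N-γ→H4 3, N-δ→H4 3, N-ε→H4 2, N-ζ→H4 7  ⇒ total 22.
Compare {H2}: total 33.
Compare {H3}: total 53.
No size-1 selection does better; minimum is 22.

22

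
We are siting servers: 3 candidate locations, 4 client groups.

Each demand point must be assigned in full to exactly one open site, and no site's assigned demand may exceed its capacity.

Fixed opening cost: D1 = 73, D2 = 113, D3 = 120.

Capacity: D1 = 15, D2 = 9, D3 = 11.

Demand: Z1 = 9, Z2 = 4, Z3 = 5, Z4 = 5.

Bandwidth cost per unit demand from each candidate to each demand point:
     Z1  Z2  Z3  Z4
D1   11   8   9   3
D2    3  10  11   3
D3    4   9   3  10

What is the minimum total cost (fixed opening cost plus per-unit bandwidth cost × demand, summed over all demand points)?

Open {D1, D2}; cheapest assignment that respects the capacities:
  D1 (cap 15, load 14): Z2, Z3, Z4 — cost 4×8 + 5×9 + 5×3 = 92
  D2 (cap 9, load 9): Z1 — cost 9×3 = 27
  Shipping 119, fixed 186 → total 305.
  Any other capacity-feasible assignment to {D1, D2} ships for at least 119.
Compare {D1, D3}: its best feasible assignment gives total 321.
Compare {D1, D2, D3}: its best feasible assignment gives total 395.
Every other set of open sites that can feasibly serve all demand totals ≥ 321 even under its best assignment. Minimum: 305.

305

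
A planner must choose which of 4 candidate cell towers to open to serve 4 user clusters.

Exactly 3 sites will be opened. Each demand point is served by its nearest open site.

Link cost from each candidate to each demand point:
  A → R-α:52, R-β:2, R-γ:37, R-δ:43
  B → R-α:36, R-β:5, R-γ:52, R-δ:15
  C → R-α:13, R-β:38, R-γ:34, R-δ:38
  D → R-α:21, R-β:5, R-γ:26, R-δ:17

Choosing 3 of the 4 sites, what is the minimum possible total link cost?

58

Open {A, C, D}.
  R-α→C 13, R-β→A 2, R-γ→D 26, R-δ→D 17  ⇒ total 58.
Compare {B, C, D}: total 59.
Compare {A, B, C}: total 64.
No size-3 selection does better; minimum is 58.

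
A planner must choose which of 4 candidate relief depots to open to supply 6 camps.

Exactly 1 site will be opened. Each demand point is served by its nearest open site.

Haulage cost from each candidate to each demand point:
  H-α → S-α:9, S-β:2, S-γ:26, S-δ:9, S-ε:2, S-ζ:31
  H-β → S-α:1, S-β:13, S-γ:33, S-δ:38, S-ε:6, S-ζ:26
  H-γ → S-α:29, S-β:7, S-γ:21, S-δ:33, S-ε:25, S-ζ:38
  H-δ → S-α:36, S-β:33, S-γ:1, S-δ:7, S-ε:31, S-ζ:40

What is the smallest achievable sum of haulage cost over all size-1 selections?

Open {H-α}.
  S-α→H-α 9, S-β→H-α 2, S-γ→H-α 26, S-δ→H-α 9, S-ε→H-α 2, S-ζ→H-α 31  ⇒ total 79.
Compare {H-β}: total 117.
Compare {H-δ}: total 148.
No size-1 selection does better; minimum is 79.

79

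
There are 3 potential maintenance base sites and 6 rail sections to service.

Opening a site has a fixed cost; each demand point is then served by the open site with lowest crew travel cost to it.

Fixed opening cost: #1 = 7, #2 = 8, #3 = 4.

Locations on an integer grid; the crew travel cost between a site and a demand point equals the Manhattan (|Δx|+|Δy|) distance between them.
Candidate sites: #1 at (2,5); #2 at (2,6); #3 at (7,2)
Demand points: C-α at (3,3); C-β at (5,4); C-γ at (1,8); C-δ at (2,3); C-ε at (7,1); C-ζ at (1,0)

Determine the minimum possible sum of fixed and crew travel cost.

Open {#1, #3}: assign each demand point to its cheapest open site.
  C-α→#1 3, C-β→#1 4, C-γ→#1 4, C-δ→#1 2, C-ε→#3 1, C-ζ→#1 6
  crew travel cost 20, fixed 11 → total 31.
Compare {#2, #3}: crew travel cost 22 + fixed 12 = 34.
Compare {#1}: crew travel cost 28 + fixed 7 = 35.
Compare {#1, #2, #3}: crew travel cost 19 + fixed 19 = 38.
All other subsets cost ≥ 34. Minimum total cost: 31.

31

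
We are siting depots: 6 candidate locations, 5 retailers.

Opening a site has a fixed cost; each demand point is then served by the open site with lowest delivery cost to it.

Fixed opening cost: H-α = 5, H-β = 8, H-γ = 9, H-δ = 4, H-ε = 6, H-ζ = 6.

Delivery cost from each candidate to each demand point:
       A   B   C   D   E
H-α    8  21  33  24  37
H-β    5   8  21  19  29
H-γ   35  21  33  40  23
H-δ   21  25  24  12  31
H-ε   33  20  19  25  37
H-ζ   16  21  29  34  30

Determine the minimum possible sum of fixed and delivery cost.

Open {H-β, H-δ}: assign each demand point to its cheapest open site.
  A→H-β 5, B→H-β 8, C→H-β 21, D→H-δ 12, E→H-β 29
  delivery cost 75, fixed 12 → total 87.
Compare {H-β}: delivery cost 82 + fixed 8 = 90.
Compare {H-β, H-γ, H-δ}: delivery cost 69 + fixed 21 = 90.
Compare {H-β, H-δ, H-ε}: delivery cost 73 + fixed 18 = 91.
All other subsets cost ≥ 90. Minimum total cost: 87.

87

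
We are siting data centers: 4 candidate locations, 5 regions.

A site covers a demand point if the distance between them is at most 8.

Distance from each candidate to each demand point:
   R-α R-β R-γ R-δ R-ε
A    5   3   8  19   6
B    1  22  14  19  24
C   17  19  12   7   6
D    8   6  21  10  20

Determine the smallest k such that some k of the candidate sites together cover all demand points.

2

Coverage sets (demand points within 8 of each site):
  A: {R-α, R-β, R-γ, R-ε}
  B: {R-α}
  C: {R-δ, R-ε}
  D: {R-α, R-β}
No single site covers all 5 demand points.
But {A, C} covers everything, so the minimum is 2.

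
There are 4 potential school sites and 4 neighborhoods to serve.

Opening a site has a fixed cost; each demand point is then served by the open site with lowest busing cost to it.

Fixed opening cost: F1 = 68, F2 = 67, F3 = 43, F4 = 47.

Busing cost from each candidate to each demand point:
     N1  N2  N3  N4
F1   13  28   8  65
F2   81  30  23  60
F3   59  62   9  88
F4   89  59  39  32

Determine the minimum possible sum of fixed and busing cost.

Open {F1}: assign each demand point to its cheapest open site.
  N1→F1 13, N2→F1 28, N3→F1 8, N4→F1 65
  busing cost 114, fixed 68 → total 182.
Compare {F1, F4}: busing cost 81 + fixed 115 = 196.
Compare {F1, F3}: busing cost 114 + fixed 111 = 225.
Compare {F1, F3, F4}: busing cost 81 + fixed 158 = 239.
All other subsets cost ≥ 196. Minimum total cost: 182.

182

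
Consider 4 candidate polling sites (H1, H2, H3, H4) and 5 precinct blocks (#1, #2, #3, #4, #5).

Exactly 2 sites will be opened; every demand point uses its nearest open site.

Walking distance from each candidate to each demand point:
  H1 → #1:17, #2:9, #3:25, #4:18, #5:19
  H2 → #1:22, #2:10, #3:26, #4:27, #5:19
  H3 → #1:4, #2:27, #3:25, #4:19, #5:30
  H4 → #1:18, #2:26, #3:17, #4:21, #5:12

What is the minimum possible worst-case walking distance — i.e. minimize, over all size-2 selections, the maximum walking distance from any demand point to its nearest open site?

18

Open {H1, H4}.
  Farthest demand point is #4 at walking distance 18 (to H1); all others are ≤ 18.
With {H2, H4} the worst case is 21.
With {H1, H2} the worst case is 25.
No size-2 selection achieves below 18.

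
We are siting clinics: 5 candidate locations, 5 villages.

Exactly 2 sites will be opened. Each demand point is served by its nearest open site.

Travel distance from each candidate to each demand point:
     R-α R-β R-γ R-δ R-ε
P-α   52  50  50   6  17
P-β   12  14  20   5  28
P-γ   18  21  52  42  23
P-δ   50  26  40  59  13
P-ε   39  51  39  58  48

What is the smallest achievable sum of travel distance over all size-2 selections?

64

Open {P-β, P-δ}.
  R-α→P-β 12, R-β→P-β 14, R-γ→P-β 20, R-δ→P-β 5, R-ε→P-δ 13  ⇒ total 64.
Compare {P-α, P-β}: total 68.
Compare {P-β, P-γ}: total 74.
No size-2 selection does better; minimum is 64.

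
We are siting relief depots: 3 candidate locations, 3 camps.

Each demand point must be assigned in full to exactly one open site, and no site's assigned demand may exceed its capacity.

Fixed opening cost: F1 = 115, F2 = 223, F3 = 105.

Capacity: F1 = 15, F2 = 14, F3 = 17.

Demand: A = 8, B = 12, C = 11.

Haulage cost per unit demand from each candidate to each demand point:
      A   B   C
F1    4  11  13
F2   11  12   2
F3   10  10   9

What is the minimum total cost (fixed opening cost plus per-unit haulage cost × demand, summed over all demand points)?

Open {F1, F2, F3}; cheapest assignment that respects the capacities:
  F1 (cap 15, load 8): A — cost 8×4 = 32
  F2 (cap 14, load 11): C — cost 11×2 = 22
  F3 (cap 17, load 12): B — cost 12×10 = 120
  Shipping 174, fixed 443 → total 617.
  Any other capacity-feasible assignment to {F1, F2, F3} ships for at least 174.
Total demand is 31; every other set of sites either has combined capacity below 31 or cannot fit the demands without splitting one across sites, so {F1, F2, F3} is the only feasible choice of open sites. Minimum: 617.

617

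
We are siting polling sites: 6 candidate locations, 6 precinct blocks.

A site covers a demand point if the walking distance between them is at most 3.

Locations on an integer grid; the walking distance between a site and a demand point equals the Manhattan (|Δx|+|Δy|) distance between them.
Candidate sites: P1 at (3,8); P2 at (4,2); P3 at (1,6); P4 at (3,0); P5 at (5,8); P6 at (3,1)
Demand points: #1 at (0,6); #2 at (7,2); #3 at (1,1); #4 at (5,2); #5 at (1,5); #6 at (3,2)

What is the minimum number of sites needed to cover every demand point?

Coverage sets (demand points within 3 of each site):
  P1: {}
  P2: {#2, #4, #6}
  P3: {#1, #5}
  P4: {#3, #6}
  P5: {}
  P6: {#3, #4, #6}
No 2 sites suffice: every size-2 union leaves at least one demand point uncovered.
But {P2, P3, P4} covers everything, so the minimum is 3.

3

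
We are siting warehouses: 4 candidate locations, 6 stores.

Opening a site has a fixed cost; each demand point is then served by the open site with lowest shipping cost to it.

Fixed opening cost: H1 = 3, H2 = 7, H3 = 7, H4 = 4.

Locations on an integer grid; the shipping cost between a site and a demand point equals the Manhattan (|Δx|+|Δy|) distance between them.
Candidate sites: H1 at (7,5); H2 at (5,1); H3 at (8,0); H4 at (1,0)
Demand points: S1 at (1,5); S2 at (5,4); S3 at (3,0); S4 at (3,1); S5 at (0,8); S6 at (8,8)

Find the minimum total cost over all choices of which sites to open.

Open {H1, H4}: assign each demand point to its cheapest open site.
  S1→H4 5, S2→H1 3, S3→H4 2, S4→H4 3, S5→H4 9, S6→H1 4
  shipping cost 26, fixed 7 → total 33.
Compare {H1, H2}: shipping cost 28 + fixed 10 = 38.
Compare {H1, H2, H4}: shipping cost 25 + fixed 14 = 39.
Compare {H1, H3, H4}: shipping cost 26 + fixed 14 = 40.
All other subsets cost ≥ 38. Minimum total cost: 33.

33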